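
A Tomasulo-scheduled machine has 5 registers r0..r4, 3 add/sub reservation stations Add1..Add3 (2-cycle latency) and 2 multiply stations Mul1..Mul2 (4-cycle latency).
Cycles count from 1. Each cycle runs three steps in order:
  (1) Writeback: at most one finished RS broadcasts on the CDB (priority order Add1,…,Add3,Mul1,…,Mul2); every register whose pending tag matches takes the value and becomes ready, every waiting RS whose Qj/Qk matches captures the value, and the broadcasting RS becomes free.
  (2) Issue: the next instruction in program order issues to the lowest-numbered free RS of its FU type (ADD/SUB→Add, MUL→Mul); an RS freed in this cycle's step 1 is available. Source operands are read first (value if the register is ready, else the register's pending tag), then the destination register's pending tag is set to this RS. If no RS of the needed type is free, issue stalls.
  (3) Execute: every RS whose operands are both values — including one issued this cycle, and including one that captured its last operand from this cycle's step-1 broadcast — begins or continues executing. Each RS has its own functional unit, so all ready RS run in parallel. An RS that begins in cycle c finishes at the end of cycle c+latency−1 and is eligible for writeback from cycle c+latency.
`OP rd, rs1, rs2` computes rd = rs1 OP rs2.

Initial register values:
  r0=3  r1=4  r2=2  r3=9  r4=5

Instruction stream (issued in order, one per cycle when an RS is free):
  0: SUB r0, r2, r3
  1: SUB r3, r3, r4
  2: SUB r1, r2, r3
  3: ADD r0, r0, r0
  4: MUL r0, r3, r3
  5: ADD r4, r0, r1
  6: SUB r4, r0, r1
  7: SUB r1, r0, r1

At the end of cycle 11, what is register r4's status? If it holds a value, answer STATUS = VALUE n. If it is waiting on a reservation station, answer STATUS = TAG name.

c1: issue SUB r0<-Add1 | r0:Add1,r1:4,r2:2,r3:9,r4:5
c2: issue SUB r3<-Add2 | r0:Add1,r1:4,r2:2,r3:Add2,r4:5
c3: CDB Add1=-7; issue SUB r1<-Add1 | r0:-7,r1:Add1,r2:2,r3:Add2,r4:5
c4: CDB Add2=4; issue ADD r0<-Add2 | r0:Add2,r1:Add1,r2:2,r3:4,r4:5
c5: issue MUL r0<-Mul1 | r0:Mul1,r1:Add1,r2:2,r3:4,r4:5
c6: CDB Add1=-2; issue ADD r4<-Add1 | r0:Mul1,r1:-2,r2:2,r3:4,r4:Add1
c7: CDB Add2=-14; issue SUB r4<-Add2 | r0:Mul1,r1:-2,r2:2,r3:4,r4:Add2
c8: issue SUB r1<-Add3 | r0:Mul1,r1:Add3,r2:2,r3:4,r4:Add2
c9: CDB Mul1=16 | r0:16,r1:Add3,r2:2,r3:4,r4:Add2
c10: - | r0:16,r1:Add3,r2:2,r3:4,r4:Add2
c11: CDB Add1=14 | r0:16,r1:Add3,r2:2,r3:4,r4:Add2

STATUS = TAG Add2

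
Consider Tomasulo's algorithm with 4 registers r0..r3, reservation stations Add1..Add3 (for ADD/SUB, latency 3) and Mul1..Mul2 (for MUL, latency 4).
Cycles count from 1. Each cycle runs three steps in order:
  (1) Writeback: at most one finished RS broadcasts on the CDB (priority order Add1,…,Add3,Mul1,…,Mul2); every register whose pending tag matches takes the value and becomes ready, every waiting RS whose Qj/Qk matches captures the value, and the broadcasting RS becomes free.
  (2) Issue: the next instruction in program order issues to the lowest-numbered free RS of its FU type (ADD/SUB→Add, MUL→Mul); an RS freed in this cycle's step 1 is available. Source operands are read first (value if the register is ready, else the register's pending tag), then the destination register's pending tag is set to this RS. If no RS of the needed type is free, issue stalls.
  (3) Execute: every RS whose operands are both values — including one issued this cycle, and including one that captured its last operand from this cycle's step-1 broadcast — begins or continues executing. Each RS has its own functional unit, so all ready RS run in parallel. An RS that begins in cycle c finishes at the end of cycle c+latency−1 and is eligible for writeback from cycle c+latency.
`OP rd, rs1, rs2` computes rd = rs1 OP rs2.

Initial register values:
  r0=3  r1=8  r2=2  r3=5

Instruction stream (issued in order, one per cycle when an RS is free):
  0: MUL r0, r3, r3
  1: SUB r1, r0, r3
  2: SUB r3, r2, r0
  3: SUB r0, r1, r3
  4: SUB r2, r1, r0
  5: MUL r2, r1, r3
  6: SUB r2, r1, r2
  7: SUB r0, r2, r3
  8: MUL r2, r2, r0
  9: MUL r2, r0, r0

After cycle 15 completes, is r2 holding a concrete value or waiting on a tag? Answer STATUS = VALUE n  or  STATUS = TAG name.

STATUS = TAG Mul2

  c1: issue MUL r0<-Mul1  regs: r0:Mul1,r1:8,r2:2,r3:5
  c2: issue SUB r1<-Add1  regs: r0:Mul1,r1:Add1,r2:2,r3:5
  c3: issue SUB r3<-Add2  regs: r0:Mul1,r1:Add1,r2:2,r3:Add2
  c4: issue SUB r0<-Add3  regs: r0:Add3,r1:Add1,r2:2,r3:Add2
  c5: CDB Mul1=25; stall  regs: r0:Add3,r1:Add1,r2:2,r3:Add2
  c6: stall  regs: r0:Add3,r1:Add1,r2:2,r3:Add2
  c7: stall  regs: r0:Add3,r1:Add1,r2:2,r3:Add2
  c8: CDB Add1=20; issue SUB r2<-Add1  regs: r0:Add3,r1:20,r2:Add1,r3:Add2
  c9: CDB Add2=-23; issue MUL r2<-Mul1  regs: r0:Add3,r1:20,r2:Mul1,r3:-23
  c10: issue SUB r2<-Add2  regs: r0:Add3,r1:20,r2:Add2,r3:-23
  c11: stall  regs: r0:Add3,r1:20,r2:Add2,r3:-23
  c12: CDB Add3=43; issue SUB r0<-Add3  regs: r0:Add3,r1:20,r2:Add2,r3:-23
  c13: CDB Mul1=-460; issue MUL r2<-Mul1  regs: r0:Add3,r1:20,r2:Mul1,r3:-23
  c14: issue MUL r2<-Mul2  regs: r0:Add3,r1:20,r2:Mul2,r3:-23
  c15: CDB Add1=-23  regs: r0:Add3,r1:20,r2:Mul2,r3:-23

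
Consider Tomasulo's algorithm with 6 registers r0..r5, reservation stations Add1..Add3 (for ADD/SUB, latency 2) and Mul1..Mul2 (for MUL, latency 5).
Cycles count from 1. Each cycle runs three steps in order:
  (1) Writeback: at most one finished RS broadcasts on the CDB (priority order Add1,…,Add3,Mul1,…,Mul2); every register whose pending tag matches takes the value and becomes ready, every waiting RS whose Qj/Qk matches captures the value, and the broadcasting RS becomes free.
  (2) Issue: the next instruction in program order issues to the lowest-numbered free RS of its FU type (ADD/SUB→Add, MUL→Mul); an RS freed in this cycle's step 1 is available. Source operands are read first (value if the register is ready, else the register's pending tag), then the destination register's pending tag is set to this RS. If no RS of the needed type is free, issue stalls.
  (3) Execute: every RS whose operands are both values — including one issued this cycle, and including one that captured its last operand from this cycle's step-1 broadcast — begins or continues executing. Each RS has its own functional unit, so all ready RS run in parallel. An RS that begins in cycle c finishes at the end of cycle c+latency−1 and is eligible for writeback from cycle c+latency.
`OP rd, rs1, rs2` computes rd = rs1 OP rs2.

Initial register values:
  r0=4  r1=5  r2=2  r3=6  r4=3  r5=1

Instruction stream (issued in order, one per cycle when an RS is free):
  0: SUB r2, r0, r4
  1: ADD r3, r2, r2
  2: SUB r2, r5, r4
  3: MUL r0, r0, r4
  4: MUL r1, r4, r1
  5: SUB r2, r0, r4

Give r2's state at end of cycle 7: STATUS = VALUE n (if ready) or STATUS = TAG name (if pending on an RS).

cycle 1: issue SUB r2<-Add1 // r0:4,r1:5,r2:Add1,r3:6,r4:3,r5:1
cycle 2: issue ADD r3<-Add2 // r0:4,r1:5,r2:Add1,r3:Add2,r4:3,r5:1
cycle 3: CDB Add1=1; issue SUB r2<-Add1 // r0:4,r1:5,r2:Add1,r3:Add2,r4:3,r5:1
cycle 4: issue MUL r0<-Mul1 // r0:Mul1,r1:5,r2:Add1,r3:Add2,r4:3,r5:1
cycle 5: CDB Add1=-2; issue MUL r1<-Mul2 // r0:Mul1,r1:Mul2,r2:-2,r3:Add2,r4:3,r5:1
cycle 6: CDB Add2=2; issue SUB r2<-Add1 // r0:Mul1,r1:Mul2,r2:Add1,r3:2,r4:3,r5:1
cycle 7: - // r0:Mul1,r1:Mul2,r2:Add1,r3:2,r4:3,r5:1

STATUS = TAG Add1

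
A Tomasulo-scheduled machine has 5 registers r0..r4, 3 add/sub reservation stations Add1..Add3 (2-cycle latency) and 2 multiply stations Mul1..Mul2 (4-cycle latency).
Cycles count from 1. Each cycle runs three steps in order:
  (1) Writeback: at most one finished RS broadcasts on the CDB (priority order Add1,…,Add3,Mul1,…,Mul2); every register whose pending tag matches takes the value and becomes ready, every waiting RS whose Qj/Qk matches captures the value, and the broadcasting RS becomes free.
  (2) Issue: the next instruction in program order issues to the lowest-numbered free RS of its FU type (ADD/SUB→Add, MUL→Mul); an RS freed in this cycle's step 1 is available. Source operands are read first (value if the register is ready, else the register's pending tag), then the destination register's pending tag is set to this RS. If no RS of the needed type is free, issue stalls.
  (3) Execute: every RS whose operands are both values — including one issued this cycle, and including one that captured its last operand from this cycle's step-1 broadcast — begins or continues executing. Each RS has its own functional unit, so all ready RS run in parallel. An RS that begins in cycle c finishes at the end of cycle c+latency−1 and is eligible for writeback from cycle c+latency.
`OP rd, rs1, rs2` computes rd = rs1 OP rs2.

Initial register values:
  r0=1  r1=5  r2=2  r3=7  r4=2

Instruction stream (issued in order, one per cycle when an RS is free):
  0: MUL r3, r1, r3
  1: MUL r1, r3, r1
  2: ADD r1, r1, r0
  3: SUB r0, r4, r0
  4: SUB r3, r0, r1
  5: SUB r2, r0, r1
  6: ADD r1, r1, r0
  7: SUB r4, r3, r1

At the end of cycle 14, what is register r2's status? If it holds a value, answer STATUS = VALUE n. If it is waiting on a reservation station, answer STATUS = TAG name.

STATUS = VALUE -175

cycle 1: issue MUL r3<-Mul1 // r0:1,r1:5,r2:2,r3:Mul1,r4:2
cycle 2: issue MUL r1<-Mul2 // r0:1,r1:Mul2,r2:2,r3:Mul1,r4:2
cycle 3: issue ADD r1<-Add1 // r0:1,r1:Add1,r2:2,r3:Mul1,r4:2
cycle 4: issue SUB r0<-Add2 // r0:Add2,r1:Add1,r2:2,r3:Mul1,r4:2
cycle 5: CDB Mul1=35; issue SUB r3<-Add3 // r0:Add2,r1:Add1,r2:2,r3:Add3,r4:2
cycle 6: CDB Add2=1; issue SUB r2<-Add2 // r0:1,r1:Add1,r2:Add2,r3:Add3,r4:2
cycle 7: stall // r0:1,r1:Add1,r2:Add2,r3:Add3,r4:2
cycle 8: stall // r0:1,r1:Add1,r2:Add2,r3:Add3,r4:2
cycle 9: CDB Mul2=175; stall // r0:1,r1:Add1,r2:Add2,r3:Add3,r4:2
cycle 10: stall // r0:1,r1:Add1,r2:Add2,r3:Add3,r4:2
cycle 11: CDB Add1=176; issue ADD r1<-Add1 // r0:1,r1:Add1,r2:Add2,r3:Add3,r4:2
cycle 12: stall // r0:1,r1:Add1,r2:Add2,r3:Add3,r4:2
cycle 13: CDB Add1=177; issue SUB r4<-Add1 // r0:1,r1:177,r2:Add2,r3:Add3,r4:Add1
cycle 14: CDB Add2=-175 // r0:1,r1:177,r2:-175,r3:Add3,r4:Add1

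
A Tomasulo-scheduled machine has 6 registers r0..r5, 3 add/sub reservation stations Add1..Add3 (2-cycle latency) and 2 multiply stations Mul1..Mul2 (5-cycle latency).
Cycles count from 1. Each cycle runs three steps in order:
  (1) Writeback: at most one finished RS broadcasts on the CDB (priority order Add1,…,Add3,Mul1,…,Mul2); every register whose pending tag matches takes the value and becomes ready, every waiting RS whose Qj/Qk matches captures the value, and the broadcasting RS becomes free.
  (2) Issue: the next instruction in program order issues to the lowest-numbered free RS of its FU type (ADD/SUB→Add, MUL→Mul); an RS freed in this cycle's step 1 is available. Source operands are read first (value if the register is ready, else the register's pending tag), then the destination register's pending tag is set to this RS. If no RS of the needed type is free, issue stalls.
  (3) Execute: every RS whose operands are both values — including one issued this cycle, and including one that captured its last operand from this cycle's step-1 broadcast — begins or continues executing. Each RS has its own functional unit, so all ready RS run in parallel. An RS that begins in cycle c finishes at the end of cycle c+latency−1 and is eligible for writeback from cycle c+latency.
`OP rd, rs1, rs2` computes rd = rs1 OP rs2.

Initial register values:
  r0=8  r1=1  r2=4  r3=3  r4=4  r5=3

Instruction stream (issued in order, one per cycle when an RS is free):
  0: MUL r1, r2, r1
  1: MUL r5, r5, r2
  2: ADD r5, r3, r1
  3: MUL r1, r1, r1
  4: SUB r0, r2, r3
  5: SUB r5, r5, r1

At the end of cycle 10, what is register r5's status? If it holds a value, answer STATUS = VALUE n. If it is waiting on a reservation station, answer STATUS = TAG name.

STATUS = TAG Add1

c1: issue MUL r1<-Mul1 | r0:8,r1:Mul1,r2:4,r3:3,r4:4,r5:3
c2: issue MUL r5<-Mul2 | r0:8,r1:Mul1,r2:4,r3:3,r4:4,r5:Mul2
c3: issue ADD r5<-Add1 | r0:8,r1:Mul1,r2:4,r3:3,r4:4,r5:Add1
c4: stall | r0:8,r1:Mul1,r2:4,r3:3,r4:4,r5:Add1
c5: stall | r0:8,r1:Mul1,r2:4,r3:3,r4:4,r5:Add1
c6: CDB Mul1=4; issue MUL r1<-Mul1 | r0:8,r1:Mul1,r2:4,r3:3,r4:4,r5:Add1
c7: CDB Mul2=12; issue SUB r0<-Add2 | r0:Add2,r1:Mul1,r2:4,r3:3,r4:4,r5:Add1
c8: CDB Add1=7; issue SUB r5<-Add1 | r0:Add2,r1:Mul1,r2:4,r3:3,r4:4,r5:Add1
c9: CDB Add2=1 | r0:1,r1:Mul1,r2:4,r3:3,r4:4,r5:Add1
c10: - | r0:1,r1:Mul1,r2:4,r3:3,r4:4,r5:Add1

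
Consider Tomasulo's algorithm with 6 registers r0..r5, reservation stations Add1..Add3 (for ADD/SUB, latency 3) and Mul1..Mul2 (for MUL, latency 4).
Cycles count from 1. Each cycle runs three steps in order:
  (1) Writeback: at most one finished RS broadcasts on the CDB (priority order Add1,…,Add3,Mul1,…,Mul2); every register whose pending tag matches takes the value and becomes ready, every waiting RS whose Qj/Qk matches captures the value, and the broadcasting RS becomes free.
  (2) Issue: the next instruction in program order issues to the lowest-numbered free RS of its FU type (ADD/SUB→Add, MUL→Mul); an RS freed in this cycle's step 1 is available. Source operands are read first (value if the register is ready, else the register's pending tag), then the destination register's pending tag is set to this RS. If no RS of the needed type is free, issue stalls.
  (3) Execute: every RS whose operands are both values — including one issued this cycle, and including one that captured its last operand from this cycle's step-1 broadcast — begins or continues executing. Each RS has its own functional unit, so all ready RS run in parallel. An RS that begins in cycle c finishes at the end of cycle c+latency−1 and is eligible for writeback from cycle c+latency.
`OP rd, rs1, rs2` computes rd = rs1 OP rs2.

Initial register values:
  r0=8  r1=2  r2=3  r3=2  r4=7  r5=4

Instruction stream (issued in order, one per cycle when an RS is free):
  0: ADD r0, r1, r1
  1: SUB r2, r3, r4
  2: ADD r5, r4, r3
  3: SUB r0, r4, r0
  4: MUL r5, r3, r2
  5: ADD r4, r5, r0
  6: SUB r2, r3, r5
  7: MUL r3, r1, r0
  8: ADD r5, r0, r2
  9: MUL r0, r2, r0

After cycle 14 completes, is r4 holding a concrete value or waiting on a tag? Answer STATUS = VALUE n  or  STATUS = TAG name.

  c1: issue ADD r0<-Add1  regs: r0:Add1,r1:2,r2:3,r3:2,r4:7,r5:4
  c2: issue SUB r2<-Add2  regs: r0:Add1,r1:2,r2:Add2,r3:2,r4:7,r5:4
  c3: issue ADD r5<-Add3  regs: r0:Add1,r1:2,r2:Add2,r3:2,r4:7,r5:Add3
  c4: CDB Add1=4; issue SUB r0<-Add1  regs: r0:Add1,r1:2,r2:Add2,r3:2,r4:7,r5:Add3
  c5: CDB Add2=-5; issue MUL r5<-Mul1  regs: r0:Add1,r1:2,r2:-5,r3:2,r4:7,r5:Mul1
  c6: CDB Add3=9; issue ADD r4<-Add2  regs: r0:Add1,r1:2,r2:-5,r3:2,r4:Add2,r5:Mul1
  c7: CDB Add1=3; issue SUB r2<-Add1  regs: r0:3,r1:2,r2:Add1,r3:2,r4:Add2,r5:Mul1
  c8: issue MUL r3<-Mul2  regs: r0:3,r1:2,r2:Add1,r3:Mul2,r4:Add2,r5:Mul1
  c9: CDB Mul1=-10; issue ADD r5<-Add3  regs: r0:3,r1:2,r2:Add1,r3:Mul2,r4:Add2,r5:Add3
  c10: issue MUL r0<-Mul1  regs: r0:Mul1,r1:2,r2:Add1,r3:Mul2,r4:Add2,r5:Add3
  c11: -  regs: r0:Mul1,r1:2,r2:Add1,r3:Mul2,r4:Add2,r5:Add3
  c12: CDB Add1=12  regs: r0:Mul1,r1:2,r2:12,r3:Mul2,r4:Add2,r5:Add3
  c13: CDB Add2=-7  regs: r0:Mul1,r1:2,r2:12,r3:Mul2,r4:-7,r5:Add3
  c14: CDB Mul2=6  regs: r0:Mul1,r1:2,r2:12,r3:6,r4:-7,r5:Add3

STATUS = VALUE -7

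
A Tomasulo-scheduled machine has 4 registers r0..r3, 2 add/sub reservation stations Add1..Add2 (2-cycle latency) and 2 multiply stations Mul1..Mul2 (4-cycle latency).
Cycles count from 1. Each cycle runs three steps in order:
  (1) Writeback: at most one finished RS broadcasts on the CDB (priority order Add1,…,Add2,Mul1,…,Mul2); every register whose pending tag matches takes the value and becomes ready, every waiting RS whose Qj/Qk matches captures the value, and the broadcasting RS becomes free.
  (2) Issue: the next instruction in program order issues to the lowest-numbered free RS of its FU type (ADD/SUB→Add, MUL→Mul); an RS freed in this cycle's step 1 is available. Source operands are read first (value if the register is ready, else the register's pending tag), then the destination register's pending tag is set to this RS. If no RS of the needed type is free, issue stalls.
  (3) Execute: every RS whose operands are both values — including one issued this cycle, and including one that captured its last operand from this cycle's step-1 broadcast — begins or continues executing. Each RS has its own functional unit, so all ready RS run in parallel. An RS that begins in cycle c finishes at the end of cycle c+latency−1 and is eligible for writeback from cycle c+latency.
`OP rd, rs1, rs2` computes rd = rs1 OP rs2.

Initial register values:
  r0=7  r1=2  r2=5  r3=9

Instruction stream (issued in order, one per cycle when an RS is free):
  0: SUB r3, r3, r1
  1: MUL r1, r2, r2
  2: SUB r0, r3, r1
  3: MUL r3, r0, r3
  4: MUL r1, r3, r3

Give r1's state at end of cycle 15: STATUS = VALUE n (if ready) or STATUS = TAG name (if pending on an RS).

STATUS = TAG Mul1

c1: issue SUB r3<-Add1 | r0:7,r1:2,r2:5,r3:Add1
c2: issue MUL r1<-Mul1 | r0:7,r1:Mul1,r2:5,r3:Add1
c3: CDB Add1=7; issue SUB r0<-Add1 | r0:Add1,r1:Mul1,r2:5,r3:7
c4: issue MUL r3<-Mul2 | r0:Add1,r1:Mul1,r2:5,r3:Mul2
c5: stall | r0:Add1,r1:Mul1,r2:5,r3:Mul2
c6: CDB Mul1=25; issue MUL r1<-Mul1 | r0:Add1,r1:Mul1,r2:5,r3:Mul2
c7: - | r0:Add1,r1:Mul1,r2:5,r3:Mul2
c8: CDB Add1=-18 | r0:-18,r1:Mul1,r2:5,r3:Mul2
c9: - | r0:-18,r1:Mul1,r2:5,r3:Mul2
c10: - | r0:-18,r1:Mul1,r2:5,r3:Mul2
c11: - | r0:-18,r1:Mul1,r2:5,r3:Mul2
c12: CDB Mul2=-126 | r0:-18,r1:Mul1,r2:5,r3:-126
c13: - | r0:-18,r1:Mul1,r2:5,r3:-126
c14: - | r0:-18,r1:Mul1,r2:5,r3:-126
c15: - | r0:-18,r1:Mul1,r2:5,r3:-126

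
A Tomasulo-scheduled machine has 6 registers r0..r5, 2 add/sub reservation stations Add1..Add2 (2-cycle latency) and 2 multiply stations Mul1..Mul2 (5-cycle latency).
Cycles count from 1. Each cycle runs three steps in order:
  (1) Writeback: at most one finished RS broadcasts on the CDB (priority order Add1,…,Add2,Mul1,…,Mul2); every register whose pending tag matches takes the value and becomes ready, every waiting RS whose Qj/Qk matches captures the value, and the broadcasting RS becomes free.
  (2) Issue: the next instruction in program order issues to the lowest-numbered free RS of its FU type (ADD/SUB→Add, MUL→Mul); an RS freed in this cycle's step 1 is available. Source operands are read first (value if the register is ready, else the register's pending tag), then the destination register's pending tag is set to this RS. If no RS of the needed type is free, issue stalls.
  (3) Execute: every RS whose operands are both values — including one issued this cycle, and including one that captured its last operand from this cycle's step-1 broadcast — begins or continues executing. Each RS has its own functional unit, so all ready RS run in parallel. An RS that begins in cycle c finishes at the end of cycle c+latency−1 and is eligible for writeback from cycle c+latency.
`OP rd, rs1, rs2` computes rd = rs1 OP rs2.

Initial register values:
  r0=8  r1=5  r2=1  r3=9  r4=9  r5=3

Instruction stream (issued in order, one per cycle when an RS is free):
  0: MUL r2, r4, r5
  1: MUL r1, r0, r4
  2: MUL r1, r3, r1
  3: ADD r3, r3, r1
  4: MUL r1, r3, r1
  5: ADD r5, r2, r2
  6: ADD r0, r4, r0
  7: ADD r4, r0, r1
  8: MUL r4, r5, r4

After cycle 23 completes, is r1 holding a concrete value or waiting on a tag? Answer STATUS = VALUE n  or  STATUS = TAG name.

STATUS = VALUE 425736

c1: issue MUL r2<-Mul1 | r0:8,r1:5,r2:Mul1,r3:9,r4:9,r5:3
c2: issue MUL r1<-Mul2 | r0:8,r1:Mul2,r2:Mul1,r3:9,r4:9,r5:3
c3: stall | r0:8,r1:Mul2,r2:Mul1,r3:9,r4:9,r5:3
c4: stall | r0:8,r1:Mul2,r2:Mul1,r3:9,r4:9,r5:3
c5: stall | r0:8,r1:Mul2,r2:Mul1,r3:9,r4:9,r5:3
c6: CDB Mul1=27; issue MUL r1<-Mul1 | r0:8,r1:Mul1,r2:27,r3:9,r4:9,r5:3
c7: CDB Mul2=72; issue ADD r3<-Add1 | r0:8,r1:Mul1,r2:27,r3:Add1,r4:9,r5:3
c8: issue MUL r1<-Mul2 | r0:8,r1:Mul2,r2:27,r3:Add1,r4:9,r5:3
c9: issue ADD r5<-Add2 | r0:8,r1:Mul2,r2:27,r3:Add1,r4:9,r5:Add2
c10: stall | r0:8,r1:Mul2,r2:27,r3:Add1,r4:9,r5:Add2
c11: CDB Add2=54; issue ADD r0<-Add2 | r0:Add2,r1:Mul2,r2:27,r3:Add1,r4:9,r5:54
c12: CDB Mul1=648; stall | r0:Add2,r1:Mul2,r2:27,r3:Add1,r4:9,r5:54
c13: CDB Add2=17; issue ADD r4<-Add2 | r0:17,r1:Mul2,r2:27,r3:Add1,r4:Add2,r5:54
c14: CDB Add1=657; issue MUL r4<-Mul1 | r0:17,r1:Mul2,r2:27,r3:657,r4:Mul1,r5:54
c15: - | r0:17,r1:Mul2,r2:27,r3:657,r4:Mul1,r5:54
c16: - | r0:17,r1:Mul2,r2:27,r3:657,r4:Mul1,r5:54
c17: - | r0:17,r1:Mul2,r2:27,r3:657,r4:Mul1,r5:54
c18: - | r0:17,r1:Mul2,r2:27,r3:657,r4:Mul1,r5:54
c19: CDB Mul2=425736 | r0:17,r1:425736,r2:27,r3:657,r4:Mul1,r5:54
c20: - | r0:17,r1:425736,r2:27,r3:657,r4:Mul1,r5:54
c21: CDB Add2=425753 | r0:17,r1:425736,r2:27,r3:657,r4:Mul1,r5:54
c22: - | r0:17,r1:425736,r2:27,r3:657,r4:Mul1,r5:54
c23: - | r0:17,r1:425736,r2:27,r3:657,r4:Mul1,r5:54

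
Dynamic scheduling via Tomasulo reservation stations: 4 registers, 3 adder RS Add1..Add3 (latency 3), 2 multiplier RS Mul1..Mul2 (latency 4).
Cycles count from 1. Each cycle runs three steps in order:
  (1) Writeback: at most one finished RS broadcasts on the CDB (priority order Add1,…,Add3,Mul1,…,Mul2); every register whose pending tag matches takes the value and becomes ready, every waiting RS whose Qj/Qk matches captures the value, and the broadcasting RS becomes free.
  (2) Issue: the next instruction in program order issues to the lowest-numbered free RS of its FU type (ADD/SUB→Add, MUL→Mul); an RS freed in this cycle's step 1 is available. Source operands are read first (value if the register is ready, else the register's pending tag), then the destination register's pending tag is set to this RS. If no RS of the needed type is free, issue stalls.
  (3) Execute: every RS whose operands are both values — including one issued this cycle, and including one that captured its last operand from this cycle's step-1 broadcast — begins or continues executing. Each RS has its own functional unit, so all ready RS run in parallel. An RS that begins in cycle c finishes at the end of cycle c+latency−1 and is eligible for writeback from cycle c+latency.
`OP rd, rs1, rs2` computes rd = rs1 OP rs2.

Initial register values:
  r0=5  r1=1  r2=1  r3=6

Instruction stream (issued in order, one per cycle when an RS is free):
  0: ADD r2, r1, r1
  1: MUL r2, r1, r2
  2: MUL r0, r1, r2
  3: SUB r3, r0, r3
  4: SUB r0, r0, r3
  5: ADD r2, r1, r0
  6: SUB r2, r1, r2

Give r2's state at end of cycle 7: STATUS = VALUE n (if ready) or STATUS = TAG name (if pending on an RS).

STATUS = TAG Add3

  c1: issue ADD r2<-Add1  regs: r0:5,r1:1,r2:Add1,r3:6
  c2: issue MUL r2<-Mul1  regs: r0:5,r1:1,r2:Mul1,r3:6
  c3: issue MUL r0<-Mul2  regs: r0:Mul2,r1:1,r2:Mul1,r3:6
  c4: CDB Add1=2; issue SUB r3<-Add1  regs: r0:Mul2,r1:1,r2:Mul1,r3:Add1
  c5: issue SUB r0<-Add2  regs: r0:Add2,r1:1,r2:Mul1,r3:Add1
  c6: issue ADD r2<-Add3  regs: r0:Add2,r1:1,r2:Add3,r3:Add1
  c7: stall  regs: r0:Add2,r1:1,r2:Add3,r3:Add1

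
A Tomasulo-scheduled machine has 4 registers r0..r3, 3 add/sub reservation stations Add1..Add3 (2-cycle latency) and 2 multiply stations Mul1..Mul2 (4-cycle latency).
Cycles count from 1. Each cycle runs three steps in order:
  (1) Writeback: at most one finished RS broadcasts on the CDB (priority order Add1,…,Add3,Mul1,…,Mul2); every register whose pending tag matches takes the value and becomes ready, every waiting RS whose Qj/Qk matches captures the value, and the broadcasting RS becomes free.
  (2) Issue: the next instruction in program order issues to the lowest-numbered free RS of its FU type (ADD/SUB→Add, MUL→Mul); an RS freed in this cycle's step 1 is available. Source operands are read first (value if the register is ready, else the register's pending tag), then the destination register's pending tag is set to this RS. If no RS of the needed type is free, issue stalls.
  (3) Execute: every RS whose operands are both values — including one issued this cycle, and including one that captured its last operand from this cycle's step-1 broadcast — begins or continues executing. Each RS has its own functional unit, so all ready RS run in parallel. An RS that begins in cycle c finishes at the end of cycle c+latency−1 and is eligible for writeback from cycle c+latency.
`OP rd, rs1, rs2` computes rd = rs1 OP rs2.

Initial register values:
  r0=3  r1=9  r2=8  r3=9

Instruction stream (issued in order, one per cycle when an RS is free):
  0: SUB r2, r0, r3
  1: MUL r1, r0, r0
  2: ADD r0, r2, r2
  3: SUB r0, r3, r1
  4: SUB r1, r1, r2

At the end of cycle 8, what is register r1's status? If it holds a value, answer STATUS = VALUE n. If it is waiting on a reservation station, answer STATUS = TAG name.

STATUS = VALUE 15

c1: issue SUB r2<-Add1 | r0:3,r1:9,r2:Add1,r3:9
c2: issue MUL r1<-Mul1 | r0:3,r1:Mul1,r2:Add1,r3:9
c3: CDB Add1=-6; issue ADD r0<-Add1 | r0:Add1,r1:Mul1,r2:-6,r3:9
c4: issue SUB r0<-Add2 | r0:Add2,r1:Mul1,r2:-6,r3:9
c5: CDB Add1=-12; issue SUB r1<-Add1 | r0:Add2,r1:Add1,r2:-6,r3:9
c6: CDB Mul1=9 | r0:Add2,r1:Add1,r2:-6,r3:9
c7: - | r0:Add2,r1:Add1,r2:-6,r3:9
c8: CDB Add1=15 | r0:Add2,r1:15,r2:-6,r3:9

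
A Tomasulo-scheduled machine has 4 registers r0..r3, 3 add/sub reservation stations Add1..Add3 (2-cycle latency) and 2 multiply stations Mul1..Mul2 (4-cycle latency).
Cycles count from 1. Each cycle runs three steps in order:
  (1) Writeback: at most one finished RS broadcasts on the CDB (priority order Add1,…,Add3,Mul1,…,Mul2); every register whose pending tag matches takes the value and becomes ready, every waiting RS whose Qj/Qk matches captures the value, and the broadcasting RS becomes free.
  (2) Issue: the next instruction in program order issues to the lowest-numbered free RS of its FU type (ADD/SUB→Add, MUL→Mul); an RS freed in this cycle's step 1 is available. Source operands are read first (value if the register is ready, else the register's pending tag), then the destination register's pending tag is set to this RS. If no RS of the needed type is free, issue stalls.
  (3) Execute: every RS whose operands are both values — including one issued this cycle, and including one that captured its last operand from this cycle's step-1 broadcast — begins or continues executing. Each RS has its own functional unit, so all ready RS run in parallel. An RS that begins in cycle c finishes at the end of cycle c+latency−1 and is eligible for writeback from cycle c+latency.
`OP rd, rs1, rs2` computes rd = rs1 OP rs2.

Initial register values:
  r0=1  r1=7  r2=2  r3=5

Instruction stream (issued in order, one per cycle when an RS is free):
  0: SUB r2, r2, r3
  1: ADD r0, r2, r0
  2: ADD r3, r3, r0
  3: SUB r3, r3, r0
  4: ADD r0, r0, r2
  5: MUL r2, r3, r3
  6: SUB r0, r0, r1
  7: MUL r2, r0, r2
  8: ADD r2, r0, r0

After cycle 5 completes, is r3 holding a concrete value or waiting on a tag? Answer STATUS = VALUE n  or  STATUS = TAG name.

STATUS = TAG Add3

cycle 1: issue SUB r2<-Add1 // r0:1,r1:7,r2:Add1,r3:5
cycle 2: issue ADD r0<-Add2 // r0:Add2,r1:7,r2:Add1,r3:5
cycle 3: CDB Add1=-3; issue ADD r3<-Add1 // r0:Add2,r1:7,r2:-3,r3:Add1
cycle 4: issue SUB r3<-Add3 // r0:Add2,r1:7,r2:-3,r3:Add3
cycle 5: CDB Add2=-2; issue ADD r0<-Add2 // r0:Add2,r1:7,r2:-3,r3:Add3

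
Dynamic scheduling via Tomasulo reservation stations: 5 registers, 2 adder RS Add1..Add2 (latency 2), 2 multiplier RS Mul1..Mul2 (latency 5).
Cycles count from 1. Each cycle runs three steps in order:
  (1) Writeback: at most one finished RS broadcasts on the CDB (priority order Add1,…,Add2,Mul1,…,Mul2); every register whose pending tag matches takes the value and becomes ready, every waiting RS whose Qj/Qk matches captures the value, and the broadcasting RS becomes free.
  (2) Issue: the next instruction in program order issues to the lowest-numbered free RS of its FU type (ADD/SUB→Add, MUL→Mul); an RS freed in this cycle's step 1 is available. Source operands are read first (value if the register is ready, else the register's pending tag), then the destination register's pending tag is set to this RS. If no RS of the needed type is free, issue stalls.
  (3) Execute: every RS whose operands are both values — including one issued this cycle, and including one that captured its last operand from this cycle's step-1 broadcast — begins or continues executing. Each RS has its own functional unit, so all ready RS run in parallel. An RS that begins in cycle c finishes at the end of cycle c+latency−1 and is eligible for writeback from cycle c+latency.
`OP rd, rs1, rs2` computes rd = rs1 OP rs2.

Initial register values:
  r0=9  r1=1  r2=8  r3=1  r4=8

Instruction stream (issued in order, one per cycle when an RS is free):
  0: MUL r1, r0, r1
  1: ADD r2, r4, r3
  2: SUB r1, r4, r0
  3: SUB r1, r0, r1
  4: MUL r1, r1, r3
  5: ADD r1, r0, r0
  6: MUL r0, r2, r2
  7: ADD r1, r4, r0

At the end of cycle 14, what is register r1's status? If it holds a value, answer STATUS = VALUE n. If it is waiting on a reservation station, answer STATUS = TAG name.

c1: issue MUL r1<-Mul1 | r0:9,r1:Mul1,r2:8,r3:1,r4:8
c2: issue ADD r2<-Add1 | r0:9,r1:Mul1,r2:Add1,r3:1,r4:8
c3: issue SUB r1<-Add2 | r0:9,r1:Add2,r2:Add1,r3:1,r4:8
c4: CDB Add1=9; issue SUB r1<-Add1 | r0:9,r1:Add1,r2:9,r3:1,r4:8
c5: CDB Add2=-1; issue MUL r1<-Mul2 | r0:9,r1:Mul2,r2:9,r3:1,r4:8
c6: CDB Mul1=9; issue ADD r1<-Add2 | r0:9,r1:Add2,r2:9,r3:1,r4:8
c7: CDB Add1=10; issue MUL r0<-Mul1 | r0:Mul1,r1:Add2,r2:9,r3:1,r4:8
c8: CDB Add2=18; issue ADD r1<-Add1 | r0:Mul1,r1:Add1,r2:9,r3:1,r4:8
c9: - | r0:Mul1,r1:Add1,r2:9,r3:1,r4:8
c10: - | r0:Mul1,r1:Add1,r2:9,r3:1,r4:8
c11: - | r0:Mul1,r1:Add1,r2:9,r3:1,r4:8
c12: CDB Mul1=81 | r0:81,r1:Add1,r2:9,r3:1,r4:8
c13: CDB Mul2=10 | r0:81,r1:Add1,r2:9,r3:1,r4:8
c14: CDB Add1=89 | r0:81,r1:89,r2:9,r3:1,r4:8

STATUS = VALUE 89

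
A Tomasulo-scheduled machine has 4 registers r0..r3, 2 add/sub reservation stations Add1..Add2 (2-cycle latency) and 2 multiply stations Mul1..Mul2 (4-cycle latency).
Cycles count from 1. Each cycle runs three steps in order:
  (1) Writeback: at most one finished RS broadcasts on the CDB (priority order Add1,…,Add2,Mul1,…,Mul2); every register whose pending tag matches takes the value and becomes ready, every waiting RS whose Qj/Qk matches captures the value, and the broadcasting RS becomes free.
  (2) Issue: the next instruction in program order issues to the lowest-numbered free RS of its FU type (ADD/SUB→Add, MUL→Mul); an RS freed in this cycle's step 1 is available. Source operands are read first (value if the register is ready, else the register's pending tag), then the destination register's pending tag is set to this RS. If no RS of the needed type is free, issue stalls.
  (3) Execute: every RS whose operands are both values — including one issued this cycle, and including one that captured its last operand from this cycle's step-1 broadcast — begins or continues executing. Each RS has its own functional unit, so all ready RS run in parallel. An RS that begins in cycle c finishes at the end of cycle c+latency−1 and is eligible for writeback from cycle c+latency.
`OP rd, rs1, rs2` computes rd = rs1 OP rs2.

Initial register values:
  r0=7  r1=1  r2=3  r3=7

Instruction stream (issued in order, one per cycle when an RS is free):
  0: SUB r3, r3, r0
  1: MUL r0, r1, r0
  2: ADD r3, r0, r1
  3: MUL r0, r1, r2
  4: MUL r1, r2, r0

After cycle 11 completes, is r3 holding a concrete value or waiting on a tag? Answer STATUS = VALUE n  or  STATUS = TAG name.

c1: issue SUB r3<-Add1 | r0:7,r1:1,r2:3,r3:Add1
c2: issue MUL r0<-Mul1 | r0:Mul1,r1:1,r2:3,r3:Add1
c3: CDB Add1=0; issue ADD r3<-Add1 | r0:Mul1,r1:1,r2:3,r3:Add1
c4: issue MUL r0<-Mul2 | r0:Mul2,r1:1,r2:3,r3:Add1
c5: stall | r0:Mul2,r1:1,r2:3,r3:Add1
c6: CDB Mul1=7; issue MUL r1<-Mul1 | r0:Mul2,r1:Mul1,r2:3,r3:Add1
c7: - | r0:Mul2,r1:Mul1,r2:3,r3:Add1
c8: CDB Add1=8 | r0:Mul2,r1:Mul1,r2:3,r3:8
c9: CDB Mul2=3 | r0:3,r1:Mul1,r2:3,r3:8
c10: - | r0:3,r1:Mul1,r2:3,r3:8
c11: - | r0:3,r1:Mul1,r2:3,r3:8

STATUS = VALUE 8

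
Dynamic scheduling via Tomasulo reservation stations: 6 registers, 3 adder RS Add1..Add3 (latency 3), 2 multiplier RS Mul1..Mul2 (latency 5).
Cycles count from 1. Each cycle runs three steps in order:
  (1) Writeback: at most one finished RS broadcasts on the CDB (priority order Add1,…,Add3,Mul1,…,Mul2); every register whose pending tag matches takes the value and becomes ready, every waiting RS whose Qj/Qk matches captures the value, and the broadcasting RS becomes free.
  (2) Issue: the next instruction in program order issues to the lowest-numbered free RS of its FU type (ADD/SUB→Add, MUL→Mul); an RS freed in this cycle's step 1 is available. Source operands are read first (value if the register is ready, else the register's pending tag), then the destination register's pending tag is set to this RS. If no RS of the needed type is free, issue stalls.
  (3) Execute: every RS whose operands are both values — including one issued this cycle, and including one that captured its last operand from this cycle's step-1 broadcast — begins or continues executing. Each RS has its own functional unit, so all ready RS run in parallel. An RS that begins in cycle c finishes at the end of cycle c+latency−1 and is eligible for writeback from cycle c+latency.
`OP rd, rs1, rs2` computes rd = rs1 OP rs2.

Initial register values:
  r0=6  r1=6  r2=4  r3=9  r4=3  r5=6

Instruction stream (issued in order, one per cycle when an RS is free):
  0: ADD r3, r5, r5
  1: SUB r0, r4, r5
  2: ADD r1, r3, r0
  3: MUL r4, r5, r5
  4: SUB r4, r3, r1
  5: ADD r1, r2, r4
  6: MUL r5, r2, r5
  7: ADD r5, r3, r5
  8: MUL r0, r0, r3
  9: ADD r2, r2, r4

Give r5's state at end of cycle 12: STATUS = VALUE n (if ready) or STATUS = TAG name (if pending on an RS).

cycle 1: issue ADD r3<-Add1 // r0:6,r1:6,r2:4,r3:Add1,r4:3,r5:6
cycle 2: issue SUB r0<-Add2 // r0:Add2,r1:6,r2:4,r3:Add1,r4:3,r5:6
cycle 3: issue ADD r1<-Add3 // r0:Add2,r1:Add3,r2:4,r3:Add1,r4:3,r5:6
cycle 4: CDB Add1=12; issue MUL r4<-Mul1 // r0:Add2,r1:Add3,r2:4,r3:12,r4:Mul1,r5:6
cycle 5: CDB Add2=-3; issue SUB r4<-Add1 // r0:-3,r1:Add3,r2:4,r3:12,r4:Add1,r5:6
cycle 6: issue ADD r1<-Add2 // r0:-3,r1:Add2,r2:4,r3:12,r4:Add1,r5:6
cycle 7: issue MUL r5<-Mul2 // r0:-3,r1:Add2,r2:4,r3:12,r4:Add1,r5:Mul2
cycle 8: CDB Add3=9; issue ADD r5<-Add3 // r0:-3,r1:Add2,r2:4,r3:12,r4:Add1,r5:Add3
cycle 9: CDB Mul1=36; issue MUL r0<-Mul1 // r0:Mul1,r1:Add2,r2:4,r3:12,r4:Add1,r5:Add3
cycle 10: stall // r0:Mul1,r1:Add2,r2:4,r3:12,r4:Add1,r5:Add3
cycle 11: CDB Add1=3; issue ADD r2<-Add1 // r0:Mul1,r1:Add2,r2:Add1,r3:12,r4:3,r5:Add3
cycle 12: CDB Mul2=24 // r0:Mul1,r1:Add2,r2:Add1,r3:12,r4:3,r5:Add3

STATUS = TAG Add3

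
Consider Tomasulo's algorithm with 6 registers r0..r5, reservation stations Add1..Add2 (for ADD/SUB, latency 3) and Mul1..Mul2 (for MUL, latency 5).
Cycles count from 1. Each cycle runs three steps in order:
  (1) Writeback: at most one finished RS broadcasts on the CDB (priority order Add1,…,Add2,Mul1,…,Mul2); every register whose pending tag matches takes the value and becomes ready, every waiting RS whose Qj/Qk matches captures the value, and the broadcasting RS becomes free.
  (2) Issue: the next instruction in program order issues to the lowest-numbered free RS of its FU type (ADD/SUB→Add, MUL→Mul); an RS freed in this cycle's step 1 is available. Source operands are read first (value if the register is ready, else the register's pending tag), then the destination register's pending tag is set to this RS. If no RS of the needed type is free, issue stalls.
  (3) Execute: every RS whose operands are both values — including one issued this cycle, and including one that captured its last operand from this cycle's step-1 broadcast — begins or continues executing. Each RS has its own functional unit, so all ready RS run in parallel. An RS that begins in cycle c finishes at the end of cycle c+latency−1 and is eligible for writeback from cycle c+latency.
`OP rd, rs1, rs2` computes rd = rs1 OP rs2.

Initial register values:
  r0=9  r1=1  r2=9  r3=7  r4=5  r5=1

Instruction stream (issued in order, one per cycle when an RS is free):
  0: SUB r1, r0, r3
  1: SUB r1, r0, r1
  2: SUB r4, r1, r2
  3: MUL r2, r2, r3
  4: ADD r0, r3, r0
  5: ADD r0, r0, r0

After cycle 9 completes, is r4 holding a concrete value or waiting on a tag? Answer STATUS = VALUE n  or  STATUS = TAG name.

STATUS = TAG Add1

cycle 1: issue SUB r1<-Add1 // r0:9,r1:Add1,r2:9,r3:7,r4:5,r5:1
cycle 2: issue SUB r1<-Add2 // r0:9,r1:Add2,r2:9,r3:7,r4:5,r5:1
cycle 3: stall // r0:9,r1:Add2,r2:9,r3:7,r4:5,r5:1
cycle 4: CDB Add1=2; issue SUB r4<-Add1 // r0:9,r1:Add2,r2:9,r3:7,r4:Add1,r5:1
cycle 5: issue MUL r2<-Mul1 // r0:9,r1:Add2,r2:Mul1,r3:7,r4:Add1,r5:1
cycle 6: stall // r0:9,r1:Add2,r2:Mul1,r3:7,r4:Add1,r5:1
cycle 7: CDB Add2=7; issue ADD r0<-Add2 // r0:Add2,r1:7,r2:Mul1,r3:7,r4:Add1,r5:1
cycle 8: stall // r0:Add2,r1:7,r2:Mul1,r3:7,r4:Add1,r5:1
cycle 9: stall // r0:Add2,r1:7,r2:Mul1,r3:7,r4:Add1,r5:1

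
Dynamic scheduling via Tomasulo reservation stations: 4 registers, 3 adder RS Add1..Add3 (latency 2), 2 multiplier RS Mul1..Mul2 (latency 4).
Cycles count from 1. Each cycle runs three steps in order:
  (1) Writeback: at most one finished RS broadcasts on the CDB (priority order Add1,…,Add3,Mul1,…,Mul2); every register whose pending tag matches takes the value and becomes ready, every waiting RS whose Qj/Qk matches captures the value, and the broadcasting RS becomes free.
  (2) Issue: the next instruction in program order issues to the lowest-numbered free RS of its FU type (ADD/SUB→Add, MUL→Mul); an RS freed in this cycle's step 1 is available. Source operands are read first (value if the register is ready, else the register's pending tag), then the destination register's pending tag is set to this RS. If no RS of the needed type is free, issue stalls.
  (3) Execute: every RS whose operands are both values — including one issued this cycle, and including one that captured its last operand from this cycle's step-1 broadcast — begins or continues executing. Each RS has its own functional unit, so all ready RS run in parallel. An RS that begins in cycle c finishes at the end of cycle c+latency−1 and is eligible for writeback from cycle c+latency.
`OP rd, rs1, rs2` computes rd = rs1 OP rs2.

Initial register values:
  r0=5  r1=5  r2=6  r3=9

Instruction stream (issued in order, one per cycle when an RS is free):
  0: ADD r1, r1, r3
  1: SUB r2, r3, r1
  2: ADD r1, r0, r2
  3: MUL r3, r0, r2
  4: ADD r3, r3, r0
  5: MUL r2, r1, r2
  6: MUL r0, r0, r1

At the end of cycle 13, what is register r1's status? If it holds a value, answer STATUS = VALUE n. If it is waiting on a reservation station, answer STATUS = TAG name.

STATUS = VALUE 0

  c1: issue ADD r1<-Add1  regs: r0:5,r1:Add1,r2:6,r3:9
  c2: issue SUB r2<-Add2  regs: r0:5,r1:Add1,r2:Add2,r3:9
  c3: CDB Add1=14; issue ADD r1<-Add1  regs: r0:5,r1:Add1,r2:Add2,r3:9
  c4: issue MUL r3<-Mul1  regs: r0:5,r1:Add1,r2:Add2,r3:Mul1
  c5: CDB Add2=-5; issue ADD r3<-Add2  regs: r0:5,r1:Add1,r2:-5,r3:Add2
  c6: issue MUL r2<-Mul2  regs: r0:5,r1:Add1,r2:Mul2,r3:Add2
  c7: CDB Add1=0; stall  regs: r0:5,r1:0,r2:Mul2,r3:Add2
  c8: stall  regs: r0:5,r1:0,r2:Mul2,r3:Add2
  c9: CDB Mul1=-25; issue MUL r0<-Mul1  regs: r0:Mul1,r1:0,r2:Mul2,r3:Add2
  c10: -  regs: r0:Mul1,r1:0,r2:Mul2,r3:Add2
  c11: CDB Add2=-20  regs: r0:Mul1,r1:0,r2:Mul2,r3:-20
  c12: CDB Mul2=0  regs: r0:Mul1,r1:0,r2:0,r3:-20
  c13: CDB Mul1=0  regs: r0:0,r1:0,r2:0,r3:-20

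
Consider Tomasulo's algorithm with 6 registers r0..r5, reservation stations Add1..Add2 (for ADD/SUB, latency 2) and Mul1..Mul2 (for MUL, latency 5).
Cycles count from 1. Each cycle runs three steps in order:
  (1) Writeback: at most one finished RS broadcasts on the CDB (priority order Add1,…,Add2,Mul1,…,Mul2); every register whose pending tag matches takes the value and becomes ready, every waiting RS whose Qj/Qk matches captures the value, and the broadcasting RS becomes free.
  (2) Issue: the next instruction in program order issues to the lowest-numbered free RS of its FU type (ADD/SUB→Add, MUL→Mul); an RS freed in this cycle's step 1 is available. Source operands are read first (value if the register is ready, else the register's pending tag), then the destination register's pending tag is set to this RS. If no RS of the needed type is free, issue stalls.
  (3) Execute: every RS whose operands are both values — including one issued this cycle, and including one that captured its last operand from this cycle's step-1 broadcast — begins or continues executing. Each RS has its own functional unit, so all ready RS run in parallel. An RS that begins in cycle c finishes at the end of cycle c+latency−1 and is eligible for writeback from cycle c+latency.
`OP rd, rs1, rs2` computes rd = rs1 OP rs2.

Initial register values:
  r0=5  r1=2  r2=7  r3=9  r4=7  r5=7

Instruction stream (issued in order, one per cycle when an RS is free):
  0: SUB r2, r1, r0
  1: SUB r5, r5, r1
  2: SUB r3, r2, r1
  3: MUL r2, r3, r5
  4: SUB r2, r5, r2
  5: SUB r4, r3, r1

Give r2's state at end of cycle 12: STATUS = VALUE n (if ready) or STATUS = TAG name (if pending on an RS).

STATUS = VALUE 30

cycle 1: issue SUB r2<-Add1 // r0:5,r1:2,r2:Add1,r3:9,r4:7,r5:7
cycle 2: issue SUB r5<-Add2 // r0:5,r1:2,r2:Add1,r3:9,r4:7,r5:Add2
cycle 3: CDB Add1=-3; issue SUB r3<-Add1 // r0:5,r1:2,r2:-3,r3:Add1,r4:7,r5:Add2
cycle 4: CDB Add2=5; issue MUL r2<-Mul1 // r0:5,r1:2,r2:Mul1,r3:Add1,r4:7,r5:5
cycle 5: CDB Add1=-5; issue SUB r2<-Add1 // r0:5,r1:2,r2:Add1,r3:-5,r4:7,r5:5
cycle 6: issue SUB r4<-Add2 // r0:5,r1:2,r2:Add1,r3:-5,r4:Add2,r5:5
cycle 7: - // r0:5,r1:2,r2:Add1,r3:-5,r4:Add2,r5:5
cycle 8: CDB Add2=-7 // r0:5,r1:2,r2:Add1,r3:-5,r4:-7,r5:5
cycle 9: - // r0:5,r1:2,r2:Add1,r3:-5,r4:-7,r5:5
cycle 10: CDB Mul1=-25 // r0:5,r1:2,r2:Add1,r3:-5,r4:-7,r5:5
cycle 11: - // r0:5,r1:2,r2:Add1,r3:-5,r4:-7,r5:5
cycle 12: CDB Add1=30 // r0:5,r1:2,r2:30,r3:-5,r4:-7,r5:5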